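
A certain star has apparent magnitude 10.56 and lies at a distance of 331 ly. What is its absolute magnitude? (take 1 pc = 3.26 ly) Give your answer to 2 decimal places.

M ≈ 5.53

d = 331 ly / 3.26 = 101.5 pc
5 log₁₀(d/10 pc) = 5 log₁₀(101.5) − 5 = 5.033
M = m − 5 log₁₀(d/10) = 10.56 − 5.033 = 5.527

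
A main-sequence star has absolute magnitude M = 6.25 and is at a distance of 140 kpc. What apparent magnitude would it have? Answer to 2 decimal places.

d = 140 kpc = 140000 pc
m = M + 5 log₁₀ d − 5 = 6.25 + 5·5.1461 − 5 = 26.981

m ≈ 26.98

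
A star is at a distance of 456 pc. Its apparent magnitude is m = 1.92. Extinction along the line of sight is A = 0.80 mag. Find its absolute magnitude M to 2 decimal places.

M ≈ -7.17

5 log₁₀(d/10 pc) = 5 log₁₀(456.0) − 5 = 8.295
M = m − 5 log₁₀(d/10) − A = 1.92 − 8.295 − 0.80 = -7.175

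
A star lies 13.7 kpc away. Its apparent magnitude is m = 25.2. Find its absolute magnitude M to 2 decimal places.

d = 13.7 kpc = 13700 pc
5 log₁₀(d/10 pc) = 5 log₁₀(13700) − 5 = 15.684
M = m − 5 log₁₀(d/10) = 25.2 − 15.684 = 9.516

M ≈ 9.52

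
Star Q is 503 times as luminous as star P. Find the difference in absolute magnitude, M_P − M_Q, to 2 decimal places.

Pogson: ΔM = −2.5 log₁₀(ratio) = −2.5 log₁₀(503) = −2.5 × 2.7016 = -6.754
Star Q is brighter so has the smaller magnitude: M_P − M_Q is positive.

M_P − M_Q ≈ 6.75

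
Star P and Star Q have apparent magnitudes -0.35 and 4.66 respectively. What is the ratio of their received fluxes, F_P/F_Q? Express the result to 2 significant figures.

F_P/F_Q ≈ 100

Δm = -0.35 − (4.66) = -5.01
Flux ratio = 10^(−0.4 Δm) = 10^(−0.4 × -5.01) = 10^2.004 = 100.9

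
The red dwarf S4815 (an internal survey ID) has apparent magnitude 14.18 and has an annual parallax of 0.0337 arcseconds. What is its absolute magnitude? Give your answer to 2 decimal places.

d = 1/p = 1/0.0337″ = 29.67 pc
5 log₁₀(d/10 pc) = 5 log₁₀(29.67) − 5 = 2.362
M = m − 5 log₁₀(d/10) = 14.18 − 2.362 = 11.818

M ≈ 11.82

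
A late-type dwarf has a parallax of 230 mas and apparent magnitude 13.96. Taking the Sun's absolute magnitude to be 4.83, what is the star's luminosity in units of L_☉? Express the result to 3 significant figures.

L/L_☉ ≈ 4.21×10^-5

d = 1/p = 1000/230 mas = 4.348 pc
M = m − 5 log₁₀ d + 5 = 13.96 − 5·0.6383 + 5 = 15.769
M − M_☉ = 15.769 − 4.83 = 10.939
L/L_☉ = 10^(−0.4 × 10.939) = 4.213×10^-5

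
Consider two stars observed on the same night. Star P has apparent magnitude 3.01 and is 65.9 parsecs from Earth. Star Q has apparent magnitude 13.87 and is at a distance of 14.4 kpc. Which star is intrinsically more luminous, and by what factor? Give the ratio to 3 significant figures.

Star P: M = m − 5 log₁₀ d + 5 = 3.01 − 5·1.8189 + 5 = -1.084
Star Q: d = 14.4 kpc = 14400 pc
Star Q: M = m − 5 log₁₀ d + 5 = 13.87 − 5·4.1584 + 5 = -1.922
ΔM = M_P − M_Q = -1.084 − (-1.922) = 0.837; smaller M is more luminous → Star Q.
L ratio = 10^(0.4 |ΔM|) = 10^0.335 = 2.162

Star Q is more luminous, by a factor of 2.16.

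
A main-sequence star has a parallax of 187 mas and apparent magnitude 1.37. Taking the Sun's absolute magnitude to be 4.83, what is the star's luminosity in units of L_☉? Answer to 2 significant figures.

d = 1/p = 1000/187 mas = 5.348 pc
M = m − 5 log₁₀ d + 5 = 1.37 − 5·0.7282 + 5 = 2.729
M − M_☉ = 2.729 − 4.83 = -2.101
L/L_☉ = 10^(−0.4 × -2.101) = 6.923

L/L_☉ ≈ 6.9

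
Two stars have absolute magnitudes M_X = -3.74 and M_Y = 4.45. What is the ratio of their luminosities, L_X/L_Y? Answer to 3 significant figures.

L_X/L_Y ≈ 1890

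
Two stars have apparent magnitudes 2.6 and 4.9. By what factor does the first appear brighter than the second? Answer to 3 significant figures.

8.32

Δm = 2.6 − (4.9) = -2.3
Flux ratio = 10^(−0.4 Δm) = 10^(−0.4 × -2.3) = 10^0.920 = 8.318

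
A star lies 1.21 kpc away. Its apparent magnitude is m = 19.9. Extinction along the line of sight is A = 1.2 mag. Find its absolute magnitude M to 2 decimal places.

M ≈ 8.29

d = 1.21 kpc = 1210 pc
5 log₁₀(d/10 pc) = 5 log₁₀(1210) − 5 = 10.414
M = m − 5 log₁₀(d/10) − A = 19.9 − 10.414 − 1.2 = 8.286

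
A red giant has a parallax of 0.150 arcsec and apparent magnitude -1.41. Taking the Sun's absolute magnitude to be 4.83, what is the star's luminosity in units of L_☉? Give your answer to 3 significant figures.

d = 1/p = 1/0.150″ = 6.667 pc
M = m − 5 log₁₀ d + 5 = -1.41 − 5·0.8239 + 5 = -0.530
M − M_☉ = -0.530 − 4.83 = -5.360
L/L_☉ = 10^(−0.4 × -5.360) = 139.3

L/L_☉ ≈ 139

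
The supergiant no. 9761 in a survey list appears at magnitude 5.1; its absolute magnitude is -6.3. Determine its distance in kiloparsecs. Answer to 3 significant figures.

d ≈ 1.91 kpc

Distance modulus: m − M = 5.1 − (-6.3) = 11.400
m − M = 5 log₁₀ d − 5
log₁₀ d = (m − M)/5 + 1 = 3.2800
d = 10^3.2800 = 1905 pc
= 1.905 kpc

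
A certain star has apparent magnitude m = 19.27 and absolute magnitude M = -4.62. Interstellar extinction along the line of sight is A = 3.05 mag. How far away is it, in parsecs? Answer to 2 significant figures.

d ≈ 150000 pc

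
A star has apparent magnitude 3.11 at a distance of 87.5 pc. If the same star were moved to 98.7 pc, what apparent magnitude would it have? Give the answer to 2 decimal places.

m ≈ 3.37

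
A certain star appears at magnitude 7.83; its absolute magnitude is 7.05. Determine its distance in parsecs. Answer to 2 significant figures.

d ≈ 14 pc

Distance modulus: m − M = 7.83 − (7.05) = 0.780
m − M = 5 log₁₀ d − 5
log₁₀ d = (m − M)/5 + 1 = 1.1560
d = 10^1.1560 = 14.32 pc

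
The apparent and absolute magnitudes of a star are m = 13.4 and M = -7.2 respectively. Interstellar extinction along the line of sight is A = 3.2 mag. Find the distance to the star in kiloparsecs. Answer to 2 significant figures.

d ≈ 30 kpc

m − M = 5 log₁₀(d/10 pc) + A  ⇒  13.4 − (-7.2) − 3.2 = 5 log₁₀(d/10)
17.400 = 5 log₁₀(d/10)
log₁₀ d = (m − M − A)/5 + 1 = 4.4800
d = 10^4.4800 = 30200 pc
= 30.20 kpc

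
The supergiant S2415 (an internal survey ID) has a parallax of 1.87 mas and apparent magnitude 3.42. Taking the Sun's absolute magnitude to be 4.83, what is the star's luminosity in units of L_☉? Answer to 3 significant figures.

d = 1/p = 1000/1.87 mas = 534.8 pc
M = m − 5 log₁₀ d + 5 = 3.42 − 5·2.7282 + 5 = -5.221
M − M_☉ = -5.221 − 4.83 = -10.051
L/L_☉ = 10^(−0.4 × -10.051) = 10480

L/L_☉ ≈ 10500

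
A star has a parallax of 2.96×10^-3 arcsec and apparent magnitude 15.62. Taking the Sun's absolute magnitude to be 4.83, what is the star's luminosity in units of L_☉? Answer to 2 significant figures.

d = 1/p = 1/2.96×10^-3″ = 337.8 pc
M = m − 5 log₁₀ d + 5 = 15.62 − 5·2.5287 + 5 = 7.976
M − M_☉ = 7.976 − 4.83 = 3.146
L/L_☉ = 10^(−0.4 × 3.146) = 0.05513

L/L_☉ ≈ 0.055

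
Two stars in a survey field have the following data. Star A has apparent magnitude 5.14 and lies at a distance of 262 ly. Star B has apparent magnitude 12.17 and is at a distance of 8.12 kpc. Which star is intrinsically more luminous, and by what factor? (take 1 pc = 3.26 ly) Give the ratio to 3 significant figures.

Star A: d = 262 ly / 3.26 = 80.37 pc
Star A: M = m − 5 log₁₀ d + 5 = 5.14 − 5·1.9051 + 5 = 0.615
Star B: d = 8.12 kpc = 8120 pc
Star B: M = m − 5 log₁₀ d + 5 = 12.17 − 5·3.9096 + 5 = -2.378
ΔM = M_A − M_B = 0.615 − (-2.378) = 2.992; smaller M is more luminous → Star B.
L ratio = 10^(0.4 |ΔM|) = 10^1.197 = 15.74

Star B is more luminous, by a factor of 15.7.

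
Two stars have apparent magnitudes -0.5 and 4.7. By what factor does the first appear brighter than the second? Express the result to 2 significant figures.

Magnitude difference = -5.2
Flux ratio = 10^(−0.4 Δm) = 10^(−0.4 × -5.2) = 10^2.080 = 120.2

120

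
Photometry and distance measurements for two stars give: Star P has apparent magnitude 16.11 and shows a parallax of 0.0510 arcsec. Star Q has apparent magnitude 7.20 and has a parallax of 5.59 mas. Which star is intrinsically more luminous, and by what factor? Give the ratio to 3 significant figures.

Star P: d = 1/p = 1/0.0510″ = 19.61 pc
Star P: M = m − 5 log₁₀ d + 5 = 16.11 − 5·1.2924 + 5 = 14.648
Star Q: p = 5.59 mas = 5.59×10^-3″ → d = 1/p = 178.9 pc
Star Q: M = m − 5 log₁₀ d + 5 = 7.20 − 5·2.2526 + 5 = 0.937
ΔM = M_P − M_Q = 14.648 − (0.937) = 13.711; smaller M is more luminous → Star Q.
L ratio = 10^(0.4 |ΔM|) = 10^5.484 = 305000

Star Q is more luminous, by a factor of 305000.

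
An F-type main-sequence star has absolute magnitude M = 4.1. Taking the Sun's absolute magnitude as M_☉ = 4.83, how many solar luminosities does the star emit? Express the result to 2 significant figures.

M − M_☉ = 4.1 − 4.83 = -0.730
L/L_☉ = 10^(−0.4 (M − M_☉)) = 10^0.292 = 1.959

L/L_☉ ≈ 2.0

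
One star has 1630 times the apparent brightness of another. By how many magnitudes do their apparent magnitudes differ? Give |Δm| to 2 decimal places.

Pogson: Δm = −2.5 log₁₀(ratio) = −2.5 log₁₀(1630) = −2.5 × 3.2122 = -8.030

|Δm| ≈ 8.03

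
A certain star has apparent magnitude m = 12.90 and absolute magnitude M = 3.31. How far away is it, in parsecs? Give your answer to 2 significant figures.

μ = m − M = 9.590
m − M = 5 log₁₀ d − 5
log₁₀ d = (m − M)/5 + 1 = 2.9180
d = 10^2.9180 = 827.9 pc

d ≈ 830 pc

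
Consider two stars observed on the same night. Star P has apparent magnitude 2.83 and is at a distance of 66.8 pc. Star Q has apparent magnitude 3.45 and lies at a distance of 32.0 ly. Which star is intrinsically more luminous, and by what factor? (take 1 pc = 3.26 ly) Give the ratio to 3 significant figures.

Star P is more luminous, by a factor of 82.0.

Star P: M = m − 5 log₁₀ d + 5 = 2.83 − 5·1.8248 + 5 = -1.294
Star Q: d = 32.0 ly / 3.26 = 9.816 pc
Star Q: M = m − 5 log₁₀ d + 5 = 3.45 − 5·0.9919 + 5 = 3.490
ΔM = M_P − M_Q = -1.294 − (3.490) = -4.784; smaller M is more luminous → Star P.
L ratio = 10^(0.4 |ΔM|) = 10^1.914 = 81.98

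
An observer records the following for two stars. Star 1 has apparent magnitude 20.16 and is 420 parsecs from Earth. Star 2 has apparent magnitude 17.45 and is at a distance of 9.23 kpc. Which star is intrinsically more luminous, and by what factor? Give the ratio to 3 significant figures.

Star 2 is more luminous, by a factor of 5860.

Star 1: M = m − 5 log₁₀ d + 5 = 20.16 − 5·2.6232 + 5 = 12.044
Star 2: d = 9.23 kpc = 9230 pc
Star 2: M = m − 5 log₁₀ d + 5 = 17.45 − 5·3.9652 + 5 = 2.624
ΔM = M_1 − M_2 = 12.044 − (2.624) = 9.420; smaller M is more luminous → Star 2.
L ratio = 10^(0.4 |ΔM|) = 10^3.768 = 5860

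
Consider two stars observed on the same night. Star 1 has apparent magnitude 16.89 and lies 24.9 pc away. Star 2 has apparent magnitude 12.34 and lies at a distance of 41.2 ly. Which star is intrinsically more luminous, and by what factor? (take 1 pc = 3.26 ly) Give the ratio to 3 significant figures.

Star 2 is more luminous, by a factor of 17.0.

Star 1: M = m − 5 log₁₀ d + 5 = 16.89 − 5·1.3962 + 5 = 14.909
Star 2: d = 41.2 ly / 3.26 = 12.64 pc
Star 2: M = m − 5 log₁₀ d + 5 = 12.34 − 5·1.1017 + 5 = 11.832
ΔM = M_1 − M_2 = 14.909 − (11.832) = 3.077; smaller M is more luminous → Star 2.
L ratio = 10^(0.4 |ΔM|) = 10^1.231 = 17.02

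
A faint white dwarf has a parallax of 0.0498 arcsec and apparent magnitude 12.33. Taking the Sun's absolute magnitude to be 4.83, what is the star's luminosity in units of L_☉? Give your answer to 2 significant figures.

L/L_☉ ≈ 4.0×10^-3

d = 1/p = 1/0.0498″ = 20.08 pc
M = m − 5 log₁₀ d + 5 = 12.33 − 5·1.3028 + 5 = 10.816
M − M_☉ = 10.816 − 4.83 = 5.986
L/L_☉ = 10^(−0.4 × 5.986) = 4.032×10^-3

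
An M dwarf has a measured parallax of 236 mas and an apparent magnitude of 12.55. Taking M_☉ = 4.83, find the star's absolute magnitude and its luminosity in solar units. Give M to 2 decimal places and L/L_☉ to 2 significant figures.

M ≈ 14.41; L/L_☉ ≈ 1.5×10^-4

d = 1/p = 1000/236 mas = 4.237 pc
M = m − 5 log₁₀ d + 5 = 12.55 − 5·0.6271 + 5 = 14.415
M − M_☉ = 14.415 − 4.83 = 9.585
L/L_☉ = 10^(−0.4 × 9.585) = 1.466×10^-4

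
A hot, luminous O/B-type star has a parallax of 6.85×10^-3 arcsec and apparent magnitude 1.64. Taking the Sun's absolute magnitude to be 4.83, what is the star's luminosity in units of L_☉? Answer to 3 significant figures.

L/L_☉ ≈ 4020

d = 1/p = 1/6.85×10^-3″ = 146.0 pc
M = m − 5 log₁₀ d + 5 = 1.64 − 5·2.1643 + 5 = -4.182
M − M_☉ = -4.182 − 4.83 = -9.012
L/L_☉ = 10^(−0.4 × -9.012) = 4024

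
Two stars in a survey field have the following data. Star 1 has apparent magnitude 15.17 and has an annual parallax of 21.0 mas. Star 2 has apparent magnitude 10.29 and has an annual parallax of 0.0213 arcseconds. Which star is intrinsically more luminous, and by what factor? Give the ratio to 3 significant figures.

Star 2 is more luminous, by a factor of 87.0.

Star 1: p = 21.0 mas = 0.0210″ → d = 1/p = 47.62 pc
Star 1: M = m − 5 log₁₀ d + 5 = 15.17 − 5·1.6778 + 5 = 11.781
Star 2: d = 1/p = 1/0.0213″ = 46.95 pc
Star 2: M = m − 5 log₁₀ d + 5 = 10.29 − 5·1.6716 + 5 = 6.932
ΔM = M_1 − M_2 = 11.781 − (6.932) = 4.849; smaller M is more luminous → Star 2.
L ratio = 10^(0.4 |ΔM|) = 10^1.940 = 87.03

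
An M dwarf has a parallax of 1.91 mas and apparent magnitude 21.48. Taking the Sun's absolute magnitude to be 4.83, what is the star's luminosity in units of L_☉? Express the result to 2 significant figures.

L/L_☉ ≈ 6.0×10^-4

d = 1/p = 1000/1.91 mas = 523.6 pc
M = m − 5 log₁₀ d + 5 = 21.48 − 5·2.7190 + 5 = 12.885
M − M_☉ = 12.885 − 4.83 = 8.055
L/L_☉ = 10^(−0.4 × 8.055) = 5.997×10^-4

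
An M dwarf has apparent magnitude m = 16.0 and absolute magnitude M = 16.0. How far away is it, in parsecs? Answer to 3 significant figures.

d ≈ 10.0 pc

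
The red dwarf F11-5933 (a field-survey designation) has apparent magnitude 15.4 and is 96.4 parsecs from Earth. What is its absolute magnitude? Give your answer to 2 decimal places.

M ≈ 10.48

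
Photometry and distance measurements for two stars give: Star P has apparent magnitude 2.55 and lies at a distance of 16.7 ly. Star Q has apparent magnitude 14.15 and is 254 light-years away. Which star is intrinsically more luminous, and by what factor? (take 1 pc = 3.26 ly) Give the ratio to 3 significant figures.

Star P is more luminous, by a factor of 189.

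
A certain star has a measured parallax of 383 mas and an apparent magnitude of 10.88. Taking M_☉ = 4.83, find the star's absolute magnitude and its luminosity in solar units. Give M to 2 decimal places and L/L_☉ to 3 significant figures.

d = 1/p = 1000/383 mas = 2.611 pc
M = m − 5 log₁₀ d + 5 = 10.88 − 5·0.4168 + 5 = 13.796
M − M_☉ = 13.796 − 4.83 = 8.966
L/L_☉ = 10^(−0.4 × 8.966) = 2.592×10^-4

M ≈ 13.80; L/L_☉ ≈ 2.59×10^-4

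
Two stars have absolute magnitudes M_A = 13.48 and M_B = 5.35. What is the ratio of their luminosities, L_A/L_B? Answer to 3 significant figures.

L_A/L_B ≈ 5.60×10^-4

ΔM = M_A − M_B = 8.13
L_A/L_B = 10^(−0.4 ΔM) = 10^-3.252 = 5.598×10^-4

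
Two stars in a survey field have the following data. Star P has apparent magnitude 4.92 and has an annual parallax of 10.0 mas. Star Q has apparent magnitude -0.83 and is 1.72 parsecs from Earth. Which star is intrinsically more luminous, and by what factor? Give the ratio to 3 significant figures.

Star P: p = 10.0 mas = 0.0100″ → d = 1/p = 100.0 pc
Star P: M = m − 5 log₁₀ d + 5 = 4.92 − 5·2.0000 + 5 = -0.080
Star Q: M = m − 5 log₁₀ d + 5 = -0.83 − 5·0.2355 + 5 = 2.992
ΔM = M_P − M_Q = -0.080 − (2.992) = -3.072; smaller M is more luminous → Star P.
L ratio = 10^(0.4 |ΔM|) = 10^1.229 = 16.94

Star P is more luminous, by a factor of 16.9.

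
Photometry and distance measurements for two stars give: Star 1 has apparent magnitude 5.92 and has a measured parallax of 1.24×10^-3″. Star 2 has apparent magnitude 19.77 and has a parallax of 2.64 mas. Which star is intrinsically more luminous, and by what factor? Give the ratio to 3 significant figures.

Star 1 is more luminous, by a factor of 1.57×10^6.

Star 1: d = 1/p = 1/1.24×10^-3″ = 806.5 pc
Star 1: M = m − 5 log₁₀ d + 5 = 5.92 − 5·2.9066 + 5 = -3.613
Star 2: p = 2.64 mas = 2.64×10^-3″ → d = 1/p = 378.8 pc
Star 2: M = m − 5 log₁₀ d + 5 = 19.77 − 5·2.5784 + 5 = 11.878
ΔM = M_1 − M_2 = -3.613 − (11.878) = -15.491; smaller M is more luminous → Star 1.
L ratio = 10^(0.4 |ΔM|) = 10^6.196 = 1.572×10^6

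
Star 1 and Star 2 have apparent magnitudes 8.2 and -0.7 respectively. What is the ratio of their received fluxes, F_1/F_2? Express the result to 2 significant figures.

Δm = 8.2 − (-0.7) = 8.9
Flux ratio = 10^(−0.4 Δm) = 10^(−0.4 × 8.9) = 10^-3.560 = 2.754×10^-4

F_1/F_2 ≈ 2.8×10^-4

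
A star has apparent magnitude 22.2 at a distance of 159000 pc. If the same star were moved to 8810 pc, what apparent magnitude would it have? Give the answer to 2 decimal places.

m ≈ 15.92

Flux ∝ 1/d², so Δm = 5 log₁₀(d₂/d₁) = 5 log₁₀(8810/159000) = -6.282
m₂ = m₁ + Δm = 22.2 + (-6.282) = 15.918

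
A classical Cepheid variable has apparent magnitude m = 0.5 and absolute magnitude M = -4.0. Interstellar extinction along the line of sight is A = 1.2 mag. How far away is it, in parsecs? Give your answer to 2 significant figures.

d ≈ 46 pc

m − M = 5 log₁₀(d/10 pc) + A  ⇒  0.5 − (-4.0) − 1.2 = 5 log₁₀(d/10)
3.300 = 5 log₁₀(d/10)
log₁₀ d = (m − M − A)/5 + 1 = 1.6600
d = 10^1.6600 = 45.71 pc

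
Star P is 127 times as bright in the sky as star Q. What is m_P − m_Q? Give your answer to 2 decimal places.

Pogson: Δm = −2.5 log₁₀(ratio) = −2.5 log₁₀(127) = −2.5 × 2.1038 = -5.260
Star P is brighter, so it has the smaller magnitude: the difference is negative.

m_P − m_Q ≈ -5.26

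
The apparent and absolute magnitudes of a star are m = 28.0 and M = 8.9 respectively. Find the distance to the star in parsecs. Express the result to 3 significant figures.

μ = m − M = 19.100
m − M = 5 log₁₀ d − 5
log₁₀ d = (m − M)/5 + 1 = 4.8200
d = 10^4.8200 = 66070 pc

d ≈ 66100 pc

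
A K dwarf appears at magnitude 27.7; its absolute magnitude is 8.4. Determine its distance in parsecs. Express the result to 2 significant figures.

Distance modulus: m − M = 27.7 − (8.4) = 19.300
m − M = 5 log₁₀ d − 5
log₁₀ d = (m − M)/5 + 1 = 4.8600
d = 10^4.8600 = 72440 pc

d ≈ 72000 pc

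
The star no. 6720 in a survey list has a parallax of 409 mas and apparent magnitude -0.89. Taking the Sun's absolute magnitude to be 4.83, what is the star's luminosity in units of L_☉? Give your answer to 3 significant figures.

L/L_☉ ≈ 11.6

d = 1/p = 1000/409 mas = 2.445 pc
M = m − 5 log₁₀ d + 5 = -0.89 − 5·0.3883 + 5 = 2.169
M − M_☉ = 2.169 − 4.83 = -2.661
L/L_☉ = 10^(−0.4 × -2.661) = 11.60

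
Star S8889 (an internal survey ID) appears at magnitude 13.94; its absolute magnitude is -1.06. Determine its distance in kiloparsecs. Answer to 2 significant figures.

d ≈ 10 kpc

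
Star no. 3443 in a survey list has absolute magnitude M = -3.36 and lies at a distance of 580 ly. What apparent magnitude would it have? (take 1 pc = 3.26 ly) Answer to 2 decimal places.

m ≈ 2.89

d = 580 ly / 3.26 = 177.9 pc
m = M + 5 log₁₀ d − 5 = -3.36 + 5·2.2502 − 5 = 2.891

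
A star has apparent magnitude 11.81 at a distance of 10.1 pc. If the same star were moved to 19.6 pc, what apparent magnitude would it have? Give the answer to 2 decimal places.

m ≈ 13.25

Flux ∝ 1/d², so Δm = 5 log₁₀(d₂/d₁) = 5 log₁₀(19.6/10.1) = 1.440
m₂ = m₁ + Δm = 11.81 + (1.440) = 13.250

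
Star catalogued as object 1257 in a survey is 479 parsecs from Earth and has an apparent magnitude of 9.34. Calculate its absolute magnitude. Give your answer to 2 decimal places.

5 log₁₀(d/10 pc) = 5 log₁₀(479.0) − 5 = 8.402
M = m − 5 log₁₀(d/10) = 9.34 − 8.402 = 0.938

M ≈ 0.94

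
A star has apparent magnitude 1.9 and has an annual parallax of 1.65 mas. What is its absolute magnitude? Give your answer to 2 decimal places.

M ≈ -7.01

p = 1.65 mas = 1.65×10^-3″ → d = 1/p = 606.1 pc
5 log₁₀(d/10 pc) = 5 log₁₀(606.1) − 5 = 8.913
M = m − 5 log₁₀(d/10) = 1.9 − 8.913 = -7.013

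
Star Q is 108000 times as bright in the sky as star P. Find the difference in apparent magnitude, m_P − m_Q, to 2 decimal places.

Pogson: Δm = −2.5 log₁₀(ratio) = −2.5 log₁₀(108000) = −2.5 × 5.0334 = -12.584
Star Q is brighter so has the smaller magnitude: m_P − m_Q is positive.

m_P − m_Q ≈ 12.58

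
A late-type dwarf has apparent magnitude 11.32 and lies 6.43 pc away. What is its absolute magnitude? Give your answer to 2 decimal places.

5 log₁₀(d/10 pc) = 5 log₁₀(6.430) − 5 = -0.959
M = m − 5 log₁₀(d/10) = 11.32 + 0.959 = 12.279

M ≈ 12.28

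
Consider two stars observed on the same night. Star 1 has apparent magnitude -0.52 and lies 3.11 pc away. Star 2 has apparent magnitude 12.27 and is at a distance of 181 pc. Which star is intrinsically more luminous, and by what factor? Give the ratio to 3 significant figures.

Star 1: M = m − 5 log₁₀ d + 5 = -0.52 − 5·0.4928 + 5 = 2.016
Star 2: M = m − 5 log₁₀ d + 5 = 12.27 − 5·2.2577 + 5 = 5.982
ΔM = M_1 − M_2 = 2.016 − (5.982) = -3.965; smaller M is more luminous → Star 1.
L ratio = 10^(0.4 |ΔM|) = 10^1.586 = 38.56

Star 1 is more luminous, by a factor of 38.6.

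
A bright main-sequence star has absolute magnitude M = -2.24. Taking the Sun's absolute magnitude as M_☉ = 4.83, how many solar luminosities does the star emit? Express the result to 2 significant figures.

M − M_☉ = -2.24 − 4.83 = -7.070
L/L_☉ = 10^(−0.4 (M − M_☉)) = 10^2.828 = 673.0

L/L_☉ ≈ 670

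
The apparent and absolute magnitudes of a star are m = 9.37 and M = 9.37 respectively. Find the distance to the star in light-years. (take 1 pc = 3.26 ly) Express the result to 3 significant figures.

Distance modulus: m − M = 9.37 − (9.37) = 0.000
m − M = 5 log₁₀ d − 5
log₁₀ d = (m − M)/5 + 1 = 1.0000
d = 10^1.0000 = 10.00 pc
= 32.60 ly

d ≈ 32.6 ly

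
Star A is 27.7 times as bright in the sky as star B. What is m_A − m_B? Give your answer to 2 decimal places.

Pogson: Δm = −2.5 log₁₀(ratio) = −2.5 log₁₀(27.7) = −2.5 × 1.4425 = -3.606
Star A is brighter, so it has the smaller magnitude: the difference is negative.

m_A − m_B ≈ -3.61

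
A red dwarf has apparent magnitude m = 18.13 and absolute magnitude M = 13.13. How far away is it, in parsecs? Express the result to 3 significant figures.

d ≈ 100 pc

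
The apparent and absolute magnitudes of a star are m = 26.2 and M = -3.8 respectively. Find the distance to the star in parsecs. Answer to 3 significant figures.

d ≈ 1.00×10^7 pc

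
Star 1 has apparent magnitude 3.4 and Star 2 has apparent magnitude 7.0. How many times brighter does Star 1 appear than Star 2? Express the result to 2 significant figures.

28

Magnitude difference = -3.6
Flux ratio = 10^(−0.4 Δm) = 10^(−0.4 × -3.6) = 10^1.440 = 27.54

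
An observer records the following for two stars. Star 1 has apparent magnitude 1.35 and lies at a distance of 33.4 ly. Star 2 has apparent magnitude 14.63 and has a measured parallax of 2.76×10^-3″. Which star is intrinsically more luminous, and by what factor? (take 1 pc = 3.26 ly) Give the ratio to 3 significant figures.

Star 1: d = 33.4 ly / 3.26 = 10.25 pc
Star 1: M = m − 5 log₁₀ d + 5 = 1.35 − 5·1.0105 + 5 = 1.297
Star 2: d = 1/p = 1/2.76×10^-3″ = 362.3 pc
Star 2: M = m − 5 log₁₀ d + 5 = 14.63 − 5·2.5591 + 5 = 6.835
ΔM = M_1 − M_2 = 1.297 − (6.835) = -5.537; smaller M is more luminous → Star 1.
L ratio = 10^(0.4 |ΔM|) = 10^2.215 = 164.0

Star 1 is more luminous, by a factor of 164.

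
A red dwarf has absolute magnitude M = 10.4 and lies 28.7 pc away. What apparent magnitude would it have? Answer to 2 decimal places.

m ≈ 12.69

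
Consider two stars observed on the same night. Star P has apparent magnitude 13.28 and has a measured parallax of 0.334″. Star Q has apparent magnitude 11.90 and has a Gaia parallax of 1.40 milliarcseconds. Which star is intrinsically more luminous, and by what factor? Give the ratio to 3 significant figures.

Star Q is more luminous, by a factor of 203000.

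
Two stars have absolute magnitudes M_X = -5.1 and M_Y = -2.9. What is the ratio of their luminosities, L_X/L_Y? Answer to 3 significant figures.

L_X/L_Y ≈ 7.59

ΔM = M_X − M_Y = -2.2
L_X/L_Y = 10^(−0.4 ΔM) = 10^0.880 = 7.586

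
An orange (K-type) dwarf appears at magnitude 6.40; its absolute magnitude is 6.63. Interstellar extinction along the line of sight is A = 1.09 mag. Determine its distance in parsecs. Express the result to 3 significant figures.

m − M = 5 log₁₀(d/10 pc) + A  ⇒  6.40 − (6.63) − 1.09 = 5 log₁₀(d/10)
-1.320 = 5 log₁₀(d/10)
log₁₀ d = (m − M − A)/5 + 1 = 0.7360
d = 10^0.7360 = 5.445 pc

d ≈ 5.45 pc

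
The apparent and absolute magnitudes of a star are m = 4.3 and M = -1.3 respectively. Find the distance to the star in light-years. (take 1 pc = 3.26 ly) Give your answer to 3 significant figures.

d ≈ 430 ly

Distance modulus: m − M = 4.3 − (-1.3) = 5.600
m − M = 5 log₁₀ d − 5
log₁₀ d = (m − M)/5 + 1 = 2.1200
d = 10^2.1200 = 131.8 pc
= 429.8 ly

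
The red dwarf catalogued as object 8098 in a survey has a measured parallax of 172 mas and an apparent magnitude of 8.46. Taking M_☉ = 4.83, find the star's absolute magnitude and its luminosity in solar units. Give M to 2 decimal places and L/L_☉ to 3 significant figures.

d = 1/p = 1000/172 mas = 5.814 pc
M = m − 5 log₁₀ d + 5 = 8.46 − 5·0.7645 + 5 = 9.638
M − M_☉ = 9.638 − 4.83 = 4.808
L/L_☉ = 10^(−0.4 × 4.808) = 0.01194

M ≈ 9.64; L/L_☉ ≈ 0.0119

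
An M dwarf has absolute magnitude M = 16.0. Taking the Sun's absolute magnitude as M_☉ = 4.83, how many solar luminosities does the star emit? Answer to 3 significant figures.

M − M_☉ = 16.0 − 4.83 = 11.170
L/L_☉ = 10^(−0.4 (M − M_☉)) = 10^-4.468 = 3.404×10^-5

L/L_☉ ≈ 3.40×10^-5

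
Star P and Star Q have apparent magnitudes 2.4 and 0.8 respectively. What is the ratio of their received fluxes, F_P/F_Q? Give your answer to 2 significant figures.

F_P/F_Q ≈ 0.23

Δm = 2.4 − (0.8) = 1.6
Flux ratio = 10^(−0.4 Δm) = 10^(−0.4 × 1.6) = 10^-0.640 = 0.2291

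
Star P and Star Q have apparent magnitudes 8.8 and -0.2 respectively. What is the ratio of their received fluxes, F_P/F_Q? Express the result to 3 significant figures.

F_P/F_Q ≈ 2.51×10^-4

Δm = 8.8 − (-0.2) = 9.0
Flux ratio = 10^(−0.4 Δm) = 10^(−0.4 × 9.0) = 10^-3.600 = 2.512×10^-4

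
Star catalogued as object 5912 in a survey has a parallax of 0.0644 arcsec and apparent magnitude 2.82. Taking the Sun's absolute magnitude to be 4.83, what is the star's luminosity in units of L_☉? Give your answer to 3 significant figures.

d = 1/p = 1/0.0644″ = 15.53 pc
M = m − 5 log₁₀ d + 5 = 2.82 − 5·1.1911 + 5 = 1.864
M − M_☉ = 1.864 − 4.83 = -2.966
L/L_☉ = 10^(−0.4 × -2.966) = 15.35

L/L_☉ ≈ 15.4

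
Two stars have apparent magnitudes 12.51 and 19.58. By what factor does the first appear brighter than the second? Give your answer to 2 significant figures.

Δm = 12.51 − (19.58) = -7.07
Flux ratio = 10^(−0.4 Δm) = 10^(−0.4 × -7.07) = 10^2.828 = 673.0

670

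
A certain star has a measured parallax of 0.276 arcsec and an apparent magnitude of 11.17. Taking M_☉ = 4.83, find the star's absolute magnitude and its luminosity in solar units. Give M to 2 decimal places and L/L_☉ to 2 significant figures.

d = 1/p = 1/0.276″ = 3.623 pc
M = m − 5 log₁₀ d + 5 = 11.17 − 5·0.5591 + 5 = 13.375
M − M_☉ = 13.375 − 4.83 = 8.545
L/L_☉ = 10^(−0.4 × 8.545) = 3.821×10^-4

M ≈ 13.37; L/L_☉ ≈ 3.8×10^-4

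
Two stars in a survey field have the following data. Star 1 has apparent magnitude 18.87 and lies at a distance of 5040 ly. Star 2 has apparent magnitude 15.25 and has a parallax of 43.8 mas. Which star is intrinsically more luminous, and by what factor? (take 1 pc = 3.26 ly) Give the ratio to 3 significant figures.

Star 1 is more luminous, by a factor of 163.

Star 1: d = 5040 ly / 3.26 = 1546 pc
Star 1: M = m − 5 log₁₀ d + 5 = 18.87 − 5·3.1892 + 5 = 7.924
Star 2: p = 43.8 mas = 0.0438″ → d = 1/p = 22.83 pc
Star 2: M = m − 5 log₁₀ d + 5 = 15.25 − 5·1.3585 + 5 = 13.457
ΔM = M_1 − M_2 = 7.924 − (13.457) = -5.533; smaller M is more luminous → Star 1.
L ratio = 10^(0.4 |ΔM|) = 10^2.213 = 163.4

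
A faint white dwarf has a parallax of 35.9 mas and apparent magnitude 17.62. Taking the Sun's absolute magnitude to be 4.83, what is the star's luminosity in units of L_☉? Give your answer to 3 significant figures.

d = 1/p = 1000/35.9 mas = 27.86 pc
M = m − 5 log₁₀ d + 5 = 17.62 − 5·1.4449 + 5 = 15.395
M − M_☉ = 15.395 − 4.83 = 10.565
L/L_☉ = 10^(−0.4 × 10.565) = 5.940×10^-5

L/L_☉ ≈ 5.94×10^-5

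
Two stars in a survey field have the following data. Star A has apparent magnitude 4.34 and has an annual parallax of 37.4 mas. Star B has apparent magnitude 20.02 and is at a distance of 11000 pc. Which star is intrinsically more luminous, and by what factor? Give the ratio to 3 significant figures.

Star A is more luminous, by a factor of 11.1.

Star A: p = 37.4 mas = 0.0374″ → d = 1/p = 26.74 pc
Star A: M = m − 5 log₁₀ d + 5 = 4.34 − 5·1.4271 + 5 = 2.204
Star B: M = m − 5 log₁₀ d + 5 = 20.02 − 5·4.0414 + 5 = 4.813
ΔM = M_A − M_B = 2.204 − (4.813) = -2.609; smaller M is more luminous → Star A.
L ratio = 10^(0.4 |ΔM|) = 10^1.043 = 11.05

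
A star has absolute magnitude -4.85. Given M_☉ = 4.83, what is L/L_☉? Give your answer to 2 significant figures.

M − M_☉ = -4.85 − 4.83 = -9.680
L/L_☉ = 10^(−0.4 (M − M_☉)) = 10^3.872 = 7447

L/L_☉ ≈ 7400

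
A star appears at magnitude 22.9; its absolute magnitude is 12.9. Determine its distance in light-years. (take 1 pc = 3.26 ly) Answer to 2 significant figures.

μ = m − M = 10.000
m − M = 5 log₁₀ d − 5
log₁₀ d = (m − M)/5 + 1 = 3.0000
d = 10^3.0000 = 1000 pc
= 3260 ly

d ≈ 3300 ly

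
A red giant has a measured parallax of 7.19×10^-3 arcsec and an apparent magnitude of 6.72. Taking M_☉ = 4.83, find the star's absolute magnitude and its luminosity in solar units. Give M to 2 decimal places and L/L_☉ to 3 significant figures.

d = 1/p = 1/7.19×10^-3″ = 139.1 pc
M = m − 5 log₁₀ d + 5 = 6.72 − 5·2.1433 + 5 = 1.004
M − M_☉ = 1.004 − 4.83 = -3.826
L/L_☉ = 10^(−0.4 × -3.826) = 33.93

M ≈ 1.00; L/L_☉ ≈ 33.9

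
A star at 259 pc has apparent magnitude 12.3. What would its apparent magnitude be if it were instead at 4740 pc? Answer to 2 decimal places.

m ≈ 18.61

Flux ∝ 1/d², so Δm = 5 log₁₀(d₂/d₁) = 5 log₁₀(4740/259) = 6.312
m₂ = m₁ + Δm = 12.3 + (6.312) = 18.612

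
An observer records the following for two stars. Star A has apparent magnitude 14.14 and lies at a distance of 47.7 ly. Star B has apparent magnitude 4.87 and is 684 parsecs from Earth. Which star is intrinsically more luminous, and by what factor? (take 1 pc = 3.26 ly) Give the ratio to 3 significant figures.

Star A: d = 47.7 ly / 3.26 = 14.63 pc
Star A: M = m − 5 log₁₀ d + 5 = 14.14 − 5·1.1653 + 5 = 13.313
Star B: M = m − 5 log₁₀ d + 5 = 4.87 − 5·2.8351 + 5 = -4.305
ΔM = M_A − M_B = 13.313 − (-4.305) = 17.619; smaller M is more luminous → Star B.
L ratio = 10^(0.4 |ΔM|) = 10^7.048 = 1.116×10^7

Star B is more luminous, by a factor of 1.12×10^7.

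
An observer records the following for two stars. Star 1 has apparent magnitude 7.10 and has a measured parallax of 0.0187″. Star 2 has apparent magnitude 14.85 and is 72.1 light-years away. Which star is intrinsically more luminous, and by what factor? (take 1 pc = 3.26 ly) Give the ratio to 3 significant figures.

Star 1: d = 1/p = 1/0.0187″ = 53.48 pc
Star 1: M = m − 5 log₁₀ d + 5 = 7.10 − 5·1.7282 + 5 = 3.459
Star 2: d = 72.1 ly / 3.26 = 22.12 pc
Star 2: M = m − 5 log₁₀ d + 5 = 14.85 − 5·1.3447 + 5 = 13.126
ΔM = M_1 − M_2 = 3.459 − (13.126) = -9.667; smaller M is more luminous → Star 1.
L ratio = 10^(0.4 |ΔM|) = 10^3.867 = 7360

Star 1 is more luminous, by a factor of 7360.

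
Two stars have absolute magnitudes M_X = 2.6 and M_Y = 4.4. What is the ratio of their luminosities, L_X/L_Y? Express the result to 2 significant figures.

L_X/L_Y ≈ 5.2

ΔM = M_X − M_Y = -1.8
L_X/L_Y = 10^(−0.4 ΔM) = 10^0.720 = 5.248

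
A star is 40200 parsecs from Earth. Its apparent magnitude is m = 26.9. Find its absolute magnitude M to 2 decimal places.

M ≈ 8.88

5 log₁₀(d/10 pc) = 5 log₁₀(40200) − 5 = 18.021
M = m − 5 log₁₀(d/10) = 26.9 − 18.021 = 8.879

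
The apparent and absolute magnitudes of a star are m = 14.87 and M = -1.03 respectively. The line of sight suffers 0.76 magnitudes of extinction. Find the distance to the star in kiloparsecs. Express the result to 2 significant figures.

m − M = 5 log₁₀(d/10 pc) + A  ⇒  14.87 − (-1.03) − 0.76 = 5 log₁₀(d/10)
15.140 = 5 log₁₀(d/10)
log₁₀ d = (m − M − A)/5 + 1 = 4.0280
d = 10^4.0280 = 10670 pc
= 10.67 kpc

d ≈ 11 kpc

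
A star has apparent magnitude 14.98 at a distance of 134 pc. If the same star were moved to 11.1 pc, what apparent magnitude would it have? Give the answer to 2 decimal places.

Flux ∝ 1/d², so Δm = 5 log₁₀(d₂/d₁) = 5 log₁₀(11.1/134) = -5.409
m₂ = m₁ + Δm = 14.98 + (-5.409) = 9.571

m ≈ 9.57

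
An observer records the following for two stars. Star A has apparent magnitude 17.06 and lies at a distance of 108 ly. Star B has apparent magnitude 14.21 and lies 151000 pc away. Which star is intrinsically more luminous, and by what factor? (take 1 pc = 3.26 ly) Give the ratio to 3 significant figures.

Star B is more luminous, by a factor of 2.87×10^8.

Star A: d = 108 ly / 3.26 = 33.13 pc
Star A: M = m − 5 log₁₀ d + 5 = 17.06 − 5·1.5202 + 5 = 14.459
Star B: M = m − 5 log₁₀ d + 5 = 14.21 − 5·5.1790 + 5 = -6.685
ΔM = M_A − M_B = 14.459 − (-6.685) = 21.144; smaller M is more luminous → Star B.
L ratio = 10^(0.4 |ΔM|) = 10^8.458 = 2.868×10^8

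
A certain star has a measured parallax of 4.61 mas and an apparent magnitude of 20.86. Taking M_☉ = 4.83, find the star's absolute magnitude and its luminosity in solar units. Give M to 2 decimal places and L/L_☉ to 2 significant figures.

d = 1/p = 1000/4.61 mas = 216.9 pc
M = m − 5 log₁₀ d + 5 = 20.86 − 5·2.3363 + 5 = 14.179
M − M_☉ = 14.179 − 4.83 = 9.349
L/L_☉ = 10^(−0.4 × 9.349) = 1.822×10^-4

M ≈ 14.18; L/L_☉ ≈ 1.8×10^-4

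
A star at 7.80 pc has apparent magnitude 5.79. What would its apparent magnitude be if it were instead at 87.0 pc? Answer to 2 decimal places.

Flux ∝ 1/d², so Δm = 5 log₁₀(d₂/d₁) = 5 log₁₀(87.0/7.80) = 5.237
m₂ = m₁ + Δm = 5.79 + (5.237) = 11.027

m ≈ 11.03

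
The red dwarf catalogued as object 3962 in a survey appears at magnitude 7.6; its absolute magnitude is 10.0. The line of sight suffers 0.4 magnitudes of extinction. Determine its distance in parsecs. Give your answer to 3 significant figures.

d ≈ 2.75 pc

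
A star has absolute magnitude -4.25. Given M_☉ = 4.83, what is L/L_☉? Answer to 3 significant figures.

L/L_☉ ≈ 4290

M − M_☉ = -4.25 − 4.83 = -9.080
L/L_☉ = 10^(−0.4 (M − M_☉)) = 10^3.632 = 4285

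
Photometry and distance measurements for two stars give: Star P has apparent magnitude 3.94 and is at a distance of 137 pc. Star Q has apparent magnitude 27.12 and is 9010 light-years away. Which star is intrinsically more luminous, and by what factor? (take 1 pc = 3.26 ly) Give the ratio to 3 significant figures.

Star P: M = m − 5 log₁₀ d + 5 = 3.94 − 5·2.1367 + 5 = -1.744
Star Q: d = 9010 ly / 3.26 = 2764 pc
Star Q: M = m − 5 log₁₀ d + 5 = 27.12 − 5·3.4415 + 5 = 14.912
ΔM = M_P − M_Q = -1.744 − (14.912) = -16.656; smaller M is more luminous → Star P.
L ratio = 10^(0.4 |ΔM|) = 10^6.662 = 4.596×10^6

Star P is more luminous, by a factor of 4.60×10^6.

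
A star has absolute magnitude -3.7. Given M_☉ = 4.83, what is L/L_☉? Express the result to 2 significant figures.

L/L_☉ ≈ 2600

M − M_☉ = -3.7 − 4.83 = -8.530
L/L_☉ = 10^(−0.4 (M − M_☉)) = 10^3.412 = 2582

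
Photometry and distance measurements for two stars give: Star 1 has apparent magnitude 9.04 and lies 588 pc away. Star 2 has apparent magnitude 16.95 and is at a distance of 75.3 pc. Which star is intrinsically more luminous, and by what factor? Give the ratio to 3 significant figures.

Star 1 is more luminous, by a factor of 89000.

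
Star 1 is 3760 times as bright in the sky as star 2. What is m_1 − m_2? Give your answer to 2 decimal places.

m_1 − m_2 ≈ -8.94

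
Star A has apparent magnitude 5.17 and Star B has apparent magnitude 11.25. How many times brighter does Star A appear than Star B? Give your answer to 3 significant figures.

270

Δm = 5.17 − (11.25) = -6.08
Flux ratio = 10^(−0.4 Δm) = 10^(−0.4 × -6.08) = 10^2.432 = 270.4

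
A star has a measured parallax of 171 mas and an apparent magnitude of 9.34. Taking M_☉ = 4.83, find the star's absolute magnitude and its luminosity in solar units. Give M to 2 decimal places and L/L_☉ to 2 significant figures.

M ≈ 10.50; L/L_☉ ≈ 5.4×10^-3

d = 1/p = 1000/171 mas = 5.848 pc
M = m − 5 log₁₀ d + 5 = 9.34 − 5·0.7670 + 5 = 10.505
M − M_☉ = 10.505 − 4.83 = 5.675
L/L_☉ = 10^(−0.4 × 5.675) = 5.370×10^-3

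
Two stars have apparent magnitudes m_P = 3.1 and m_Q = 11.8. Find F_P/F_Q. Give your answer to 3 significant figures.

F_P/F_Q ≈ 3020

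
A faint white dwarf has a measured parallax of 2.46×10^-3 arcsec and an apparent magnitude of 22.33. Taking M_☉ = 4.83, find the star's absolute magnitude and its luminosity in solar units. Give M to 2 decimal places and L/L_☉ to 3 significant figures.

M ≈ 14.28; L/L_☉ ≈ 1.65×10^-4

d = 1/p = 1/2.46×10^-3″ = 406.5 pc
M = m − 5 log₁₀ d + 5 = 22.33 − 5·2.6091 + 5 = 14.285
M − M_☉ = 14.285 − 4.83 = 9.455
L/L_☉ = 10^(−0.4 × 9.455) = 1.652×10^-4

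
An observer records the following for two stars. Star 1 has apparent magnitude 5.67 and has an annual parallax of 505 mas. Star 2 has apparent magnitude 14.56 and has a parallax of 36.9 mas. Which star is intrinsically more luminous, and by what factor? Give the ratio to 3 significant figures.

Star 1: p = 505 mas = 0.505″ → d = 1/p = 1.980 pc
Star 1: M = m − 5 log₁₀ d + 5 = 5.67 − 5·0.2967 + 5 = 9.186
Star 2: p = 36.9 mas = 0.0369″ → d = 1/p = 27.10 pc
Star 2: M = m − 5 log₁₀ d + 5 = 14.56 − 5·1.4330 + 5 = 12.395
ΔM = M_1 − M_2 = 9.186 − (12.395) = -3.209; smaller M is more luminous → Star 1.
L ratio = 10^(0.4 |ΔM|) = 10^1.283 = 19.21

Star 1 is more luminous, by a factor of 19.2.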